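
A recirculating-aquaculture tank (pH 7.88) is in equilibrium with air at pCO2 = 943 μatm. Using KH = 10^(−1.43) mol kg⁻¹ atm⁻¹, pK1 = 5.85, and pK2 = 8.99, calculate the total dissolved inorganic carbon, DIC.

[CO2*] = KH · pCO2 = 10^(−1.43) × 943×10^-6 = 3.504×10^-5 mol/kg
α₀ = 1/(1 + K1/[H⁺] + K1K2/[H⁺]²) = 1/(1 + 10^+2.03 + 10^+0.92) = 0.008586
DIC = [CO2*]/α₀ = 3.504×10^-5 / 0.008586 = 4.08 mmol/kg

DIC = 4.08 mmol/kg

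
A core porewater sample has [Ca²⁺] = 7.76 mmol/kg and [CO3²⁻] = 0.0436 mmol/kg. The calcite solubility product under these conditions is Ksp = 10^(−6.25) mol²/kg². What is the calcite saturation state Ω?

Ksp = 10^(−6.25) = 5.623×10^-7
Ω = [Ca²⁺][CO3²⁻]/Ksp = (7.76×10^-3)(0.0436×10^-3) / 5.623×10^-7 = 0.602

Ω = 0.602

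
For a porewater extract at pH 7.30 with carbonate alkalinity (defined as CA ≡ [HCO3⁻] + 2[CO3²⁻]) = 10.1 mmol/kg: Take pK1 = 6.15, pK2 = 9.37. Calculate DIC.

CA = [HCO3⁻] + 2[CO3²⁻] = (α₁ + 2α₂)·DIC
At pH 7.30: [H⁺]/K1 = 10^-1.15 = 0.070795, K2/[H⁺] = 10^-2.07 = 0.0085114
α₁ = 1/(1 + 0.070795 + 0.0085114) = 1/1.0793 = 0.9265; α₂ = α₁·K2/[H⁺] = 0.007886
α₁ + 2α₂ = 0.9423
DIC = CA / (α₁ + 2α₂) = 10.1 / 0.9423 = 10.7 mmol/kg

DIC = 10.7 mmol/kg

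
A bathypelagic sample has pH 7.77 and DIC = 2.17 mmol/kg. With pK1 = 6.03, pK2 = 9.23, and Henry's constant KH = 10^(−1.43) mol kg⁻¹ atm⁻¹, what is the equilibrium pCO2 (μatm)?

α₀ = 1 / (1 + K1/[H⁺] + K1K2/[H⁺]²) = 1 / (1 + 10^+1.74 + 10^+0.28)
   = 1 / (1 + 54.954 + 1.9055) = 1/57.860 = 0.01728
[CO2*] = α₀ × DIC = 0.01728 × 2.17 = 0.03750 mmol/kg
pCO2 = [CO2*]/KH = 3.750×10^-5 / 3.715×10^-2 = 1010 μatm

pCO2 = 1010 μatm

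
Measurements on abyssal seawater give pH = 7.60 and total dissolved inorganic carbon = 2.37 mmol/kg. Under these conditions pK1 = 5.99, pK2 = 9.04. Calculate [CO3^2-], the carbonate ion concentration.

[CO3²⁻] = 0.0811 mmol/kg

α₂ = 1 / (1 + [H⁺]/K2 + [H⁺]²/(K1K2)) = 1 / (1 + 10^+1.44 + 10^-0.17)
   = 1 / (1 + 27.542 + 0.67608) = 1/29.218 = 0.03423
[CO3²⁻] = α₂ × DIC = 0.03423 × 2.37 = 0.0811 mmol/kg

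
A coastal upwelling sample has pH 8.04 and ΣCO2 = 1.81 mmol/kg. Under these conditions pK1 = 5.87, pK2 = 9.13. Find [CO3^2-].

α₂ = 1 / (1 + [H⁺]/K2 + [H⁺]²/(K1K2)) = 1 / (1 + 10^+1.09 + 10^-1.08)
   = 1 / (1 + 12.303 + 0.083176) = 1/13.386 = 0.07471
[CO3²⁻] = α₂ × DIC = 0.07471 × 1.81 = 0.135 mmol/kg

[CO3²⁻] = 0.135 mmol/kg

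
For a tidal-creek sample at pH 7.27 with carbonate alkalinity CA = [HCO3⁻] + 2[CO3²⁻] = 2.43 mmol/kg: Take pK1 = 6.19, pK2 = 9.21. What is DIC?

CA = [HCO3⁻] + 2[CO3²⁻] = (α₁ + 2α₂)·DIC
At pH 7.27: [H⁺]/K1 = 10^-1.08 = 0.083176, K2/[H⁺] = 10^-1.94 = 0.011482
α₁ = 1/(1 + 0.083176 + 0.011482) = 1/1.0947 = 0.9135; α₂ = α₁·K2/[H⁺] = 0.01049
α₁ + 2α₂ = 0.9345
DIC = CA / (α₁ + 2α₂) = 2.43 / 0.9345 = 2.60 mmol/kg

DIC = 2.60 mmol/kg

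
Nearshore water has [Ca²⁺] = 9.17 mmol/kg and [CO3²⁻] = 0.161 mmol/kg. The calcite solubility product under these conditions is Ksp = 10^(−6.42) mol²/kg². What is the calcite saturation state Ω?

Ω = 3.88

Ksp = 10^(−6.42) = 3.802×10^-7
Ω = [Ca²⁺][CO3²⁻]/Ksp = (9.17×10^-3)(0.161×10^-3) / 3.802×10^-7 = 3.88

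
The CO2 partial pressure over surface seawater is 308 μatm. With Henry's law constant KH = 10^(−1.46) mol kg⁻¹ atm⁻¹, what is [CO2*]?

KH = 10^(−1.46) = 3.467×10^-2 mol kg⁻¹ atm⁻¹
[CO2*] = KH · pCO2 = 3.467×10^-2 × 308×10^-6 atm = 1.07×10^-5 mol/kg

[CO2*] = 10.7 μmol/kg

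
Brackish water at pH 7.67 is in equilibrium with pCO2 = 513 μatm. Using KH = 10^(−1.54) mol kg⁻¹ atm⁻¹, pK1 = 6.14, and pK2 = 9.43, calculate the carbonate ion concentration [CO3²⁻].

[CO3²⁻] = 8.71 μmol/kg

[CO2*] = KH · pCO2 = 10^(−1.54) × 513×10^-6 = 1.480×10^-5 mol/kg
α₀ = 1/(1 + K1/[H⁺] + K1K2/[H⁺]²) = 1/(1 + 10^+1.53 + 10^-0.23) = 0.02819
DIC = [CO2*]/α₀ = 1.480×10^-5 / 0.02819 = 0.5248 mmol/kg
[CO3²⁻] = α₂·DIC; α₂ = 0.01660, so [CO3²⁻] = 0.01660 × 0.5248 = 0.00871 mmol/kg = 8.71 μmol/kg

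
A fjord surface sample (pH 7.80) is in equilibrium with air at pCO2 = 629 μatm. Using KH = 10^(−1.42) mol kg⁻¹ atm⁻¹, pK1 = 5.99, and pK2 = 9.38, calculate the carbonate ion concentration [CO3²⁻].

[CO3²⁻] = 0.0406 mmol/kg

[CO2*] = KH · pCO2 = 10^(−1.42) × 629×10^-6 = 2.391×10^-5 mol/kg
α₀ = 1/(1 + K1/[H⁺] + K1K2/[H⁺]²) = 1/(1 + 10^+1.81 + 10^+0.23) = 0.01487
DIC = [CO2*]/α₀ = 2.391×10^-5 / 0.01487 = 1.609 mmol/kg
[CO3²⁻] = α₂·DIC; α₂ = 0.02525, so [CO3²⁻] = 0.02525 × 1.609 = 0.0406 mmol/kg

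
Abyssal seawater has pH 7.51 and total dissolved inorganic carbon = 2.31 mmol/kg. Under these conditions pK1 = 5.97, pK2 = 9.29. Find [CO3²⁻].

[CO3²⁻] = 0.0367 mmol/kg

α₂ = 1 / (1 + [H⁺]/K2 + [H⁺]²/(K1K2)) = 1 / (1 + 10^+1.78 + 10^+0.24)
   = 1 / (1 + 60.256 + 1.7378) = 1/62.994 = 0.01587
[CO3²⁻] = α₂ × DIC = 0.01587 × 2.31 = 0.0367 mmol/kg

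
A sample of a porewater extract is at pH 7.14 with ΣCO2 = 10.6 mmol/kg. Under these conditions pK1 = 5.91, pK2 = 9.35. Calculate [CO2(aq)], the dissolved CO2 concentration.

α₀ = 1 / (1 + K1/[H⁺] + K1K2/[H⁺]²) = 1 / (1 + 10^+1.23 + 10^-0.98)
   = 1 / (1 + 16.982 + 0.10471) = 1/18.087 = 0.05529
[CO2*] = α₀ × DIC = 0.05529 × 10.6 = 0.586 mmol/kg

[CO2*] = 0.586 mmol/kg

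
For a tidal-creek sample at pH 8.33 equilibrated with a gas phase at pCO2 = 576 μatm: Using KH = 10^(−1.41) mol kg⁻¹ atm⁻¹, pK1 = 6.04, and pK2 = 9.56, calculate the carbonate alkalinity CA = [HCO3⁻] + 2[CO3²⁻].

[CO2*] = KH · pCO2 = 10^(−1.41) × 576×10^-6 = 2.241×10^-5 mol/kg
α₀ = 1/(1 + K1/[H⁺] + K1K2/[H⁺]²) = 1/(1 + 10^+2.29 + 10^+1.06) = 0.004820
DIC = [CO2*]/α₀ = 2.241×10^-5 / 0.004820 = 4.649 mmol/kg
CA = (α₁ + 2α₂)·DIC = (0.9398 + 2×0.05534) × 4.649 = 4.88 mmol/kg

CA = 4.88 mmol/kg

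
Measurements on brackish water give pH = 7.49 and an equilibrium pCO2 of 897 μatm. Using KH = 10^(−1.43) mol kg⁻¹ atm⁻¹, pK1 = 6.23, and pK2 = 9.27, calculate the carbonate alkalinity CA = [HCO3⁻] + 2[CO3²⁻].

[CO2*] = KH · pCO2 = 10^(−1.43) × 897×10^-6 = 3.333×10^-5 mol/kg
α₀ = 1/(1 + K1/[H⁺] + K1K2/[H⁺]²) = 1/(1 + 10^+1.26 + 10^-0.52) = 0.05128
DIC = [CO2*]/α₀ = 3.333×10^-5 / 0.05128 = 0.6498 mmol/kg
CA = (α₁ + 2α₂)·DIC = (0.9332 + 2×0.01549) × 0.6498 = 0.627 mmol/kg

CA = 0.627 mmol/kg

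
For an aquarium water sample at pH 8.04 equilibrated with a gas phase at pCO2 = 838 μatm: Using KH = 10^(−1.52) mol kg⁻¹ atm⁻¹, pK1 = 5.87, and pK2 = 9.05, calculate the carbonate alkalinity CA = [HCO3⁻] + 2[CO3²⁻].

[CO2*] = KH · pCO2 = 10^(−1.52) × 838×10^-6 = 2.531×10^-5 mol/kg
α₀ = 1/(1 + K1/[H⁺] + K1K2/[H⁺]²) = 1/(1 + 10^+2.17 + 10^+1.16) = 0.006121
DIC = [CO2*]/α₀ = 2.531×10^-5 / 0.006121 = 4.134 mmol/kg
CA = (α₁ + 2α₂)·DIC = (0.9054 + 2×0.08848) × 4.134 = 4.47 mmol/kg

CA = 4.47 mmol/kg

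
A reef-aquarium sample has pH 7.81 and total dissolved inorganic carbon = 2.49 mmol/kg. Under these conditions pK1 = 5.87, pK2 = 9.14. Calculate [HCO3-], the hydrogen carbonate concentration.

[HCO3⁻] = 2.35 mmol/kg

α₁ = 1 / (1 + [H⁺]/K1 + K2/[H⁺]) = 1 / (1 + 10^-1.94 + 10^-1.33)
   = 1 / (1 + 0.011482 + 0.046774) = 1/1.0583 = 0.9450
[HCO3⁻] = α₁ × DIC = 0.9450 × 2.49 = 2.35 mmol/kg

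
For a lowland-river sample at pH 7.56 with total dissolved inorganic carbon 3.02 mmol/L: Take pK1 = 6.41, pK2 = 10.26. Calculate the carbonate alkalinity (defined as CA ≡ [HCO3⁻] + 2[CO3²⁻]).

CA = 2.83 mmol/L

CA = [HCO3⁻] + 2[CO3²⁻] = (α₁ + 2α₂)·DIC
At pH 7.56: [H⁺]/K1 = 10^-1.15 = 0.070795, K2/[H⁺] = 10^-2.70 = 0.0019953
α₁ = 1/(1 + 0.070795 + 0.0019953) = 1/1.0728 = 0.9321; α₂ = α₁·K2/[H⁺] = 0.001860
α₁ + 2α₂ = 0.9359
CA = 0.9359 × 3.02 = 2.83 mmol/L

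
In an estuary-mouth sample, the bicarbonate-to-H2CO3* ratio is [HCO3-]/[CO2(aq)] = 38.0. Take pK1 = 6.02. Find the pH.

From K1 = [H⁺][HCO3-]/[CO2(aq)]:  pH = pK1 + log₁₀([HCO3-]/[CO2(aq)])
log₁₀(38.0) = +1.580
pH = 6.02 + (+1.580) = 7.60

pH = 7.60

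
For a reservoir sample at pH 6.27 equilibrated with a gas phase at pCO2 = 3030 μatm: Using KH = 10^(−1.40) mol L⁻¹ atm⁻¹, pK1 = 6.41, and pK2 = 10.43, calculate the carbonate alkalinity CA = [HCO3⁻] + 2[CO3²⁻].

[CO2*] = KH · pCO2 = 10^(−1.40) × 3030×10^-6 = 1.206×10^-4 mol/L
α₀ = 1/(1 + K1/[H⁺] + K1K2/[H⁺]²) = 1/(1 + 10^-0.14 + 10^-4.30) = 0.5799
DIC = [CO2*]/α₀ = 1.206×10^-4 / 0.5799 = 0.2080 mmol/L
CA = (α₁ + 2α₂)·DIC = (0.4201 + 2×2.906×10^-5) × 0.2080 = 0.0874 mmol/L

CA = 0.0874 mmol/L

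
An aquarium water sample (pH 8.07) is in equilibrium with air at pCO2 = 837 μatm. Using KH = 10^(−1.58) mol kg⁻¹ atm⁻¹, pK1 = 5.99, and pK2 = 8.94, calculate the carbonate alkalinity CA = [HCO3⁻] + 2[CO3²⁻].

CA = 3.36 mmol/kg

[CO2*] = KH · pCO2 = 10^(−1.58) × 837×10^-6 = 2.202×10^-5 mol/kg
α₀ = 1/(1 + K1/[H⁺] + K1K2/[H⁺]²) = 1/(1 + 10^+2.08 + 10^+1.21) = 0.007276
DIC = [CO2*]/α₀ = 2.202×10^-5 / 0.007276 = 3.026 mmol/kg
CA = (α₁ + 2α₂)·DIC = (0.8747 + 2×0.1180) × 3.026 = 3.36 mmol/kg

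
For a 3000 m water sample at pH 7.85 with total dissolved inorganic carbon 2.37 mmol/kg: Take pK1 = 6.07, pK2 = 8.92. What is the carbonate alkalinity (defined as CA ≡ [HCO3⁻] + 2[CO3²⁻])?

CA = [HCO3⁻] + 2[CO3²⁻] = (α₁ + 2α₂)·DIC
At pH 7.85: [H⁺]/K1 = 10^-1.78 = 0.016596, K2/[H⁺] = 10^-1.07 = 0.085114
α₁ = 1/(1 + 0.016596 + 0.085114) = 1/1.1017 = 0.9077; α₂ = α₁·K2/[H⁺] = 0.07726
α₁ + 2α₂ = 1.0622
CA = 1.0622 × 2.37 = 2.52 mmol/kg

CA = 2.52 mmol/kg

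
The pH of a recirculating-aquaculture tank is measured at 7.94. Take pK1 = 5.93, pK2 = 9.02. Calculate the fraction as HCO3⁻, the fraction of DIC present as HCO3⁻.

α₁ = 0.915

α₁ = 1 / (1 + [H⁺]/K1 + K2/[H⁺]) = 1 / (1 + 10^-2.01 + 10^-1.08)
   = 1 / (1 + 0.0097724 + 0.083176) = 1/1.0929 = 0.9150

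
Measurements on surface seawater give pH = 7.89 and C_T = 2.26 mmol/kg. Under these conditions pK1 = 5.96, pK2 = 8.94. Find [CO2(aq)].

[CO2*] = 0.0241 mmol/kg

α₀ = 1 / (1 + K1/[H⁺] + K1K2/[H⁺]²) = 1 / (1 + 10^+1.93 + 10^+0.88)
   = 1 / (1 + 85.114 + 7.5858) = 1/93.700 = 0.01067
[CO2*] = α₀ × DIC = 0.01067 × 2.26 = 0.0241 mmol/kg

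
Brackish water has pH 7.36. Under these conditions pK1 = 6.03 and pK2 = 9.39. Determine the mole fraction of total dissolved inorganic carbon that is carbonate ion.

α₂ = 0.00884

α₂ = 1 / (1 + [H⁺]/K2 + [H⁺]²/(K1K2)) = 1 / (1 + 10^+2.03 + 10^+0.70)
   = 1 / (1 + 107.15 + 5.0119) = 1/113.16 = 0.008837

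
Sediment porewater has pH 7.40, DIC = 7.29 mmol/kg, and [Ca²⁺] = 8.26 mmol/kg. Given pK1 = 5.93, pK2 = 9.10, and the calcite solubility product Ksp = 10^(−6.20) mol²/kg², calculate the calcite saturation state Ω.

α₂ = 1 / (1 + [H⁺]/K2 + [H⁺]²/(K1K2)) = 1 / (1 + 10^+1.70 + 10^+0.23)
   = 1 / (1 + 50.119 + 1.6982) = 1/52.817 = 0.01893
[CO3²⁻] = α₂ × DIC = 0.01893 × 7.29 = 0.1380 mmol/kg
Ksp = 10^(−6.20) = 6.310×10^-7
Ω = [Ca²⁺][CO3²⁻]/Ksp = (8.26×10^-3)(1.380×10^-4) / 6.310×10^-7 = 1.81

Ω = 1.81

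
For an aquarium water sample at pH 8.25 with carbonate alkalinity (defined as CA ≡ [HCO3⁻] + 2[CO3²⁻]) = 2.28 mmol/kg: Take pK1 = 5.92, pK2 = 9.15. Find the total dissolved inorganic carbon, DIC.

CA = [HCO3⁻] + 2[CO3²⁻] = (α₁ + 2α₂)·DIC
At pH 8.25: [H⁺]/K1 = 10^-2.33 = 0.0046774, K2/[H⁺] = 10^-0.90 = 0.12589
α₁ = 1/(1 + 0.0046774 + 0.12589) = 1/1.1306 = 0.8845; α₂ = α₁·K2/[H⁺] = 0.1114
α₁ + 2α₂ = 1.1072
DIC = CA / (α₁ + 2α₂) = 2.28 / 1.1072 = 2.06 mmol/kg

DIC = 2.06 mmol/kg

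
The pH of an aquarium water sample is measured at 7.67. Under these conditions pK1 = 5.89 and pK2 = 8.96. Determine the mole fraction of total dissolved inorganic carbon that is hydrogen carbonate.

α₁ = 0.936

α₁ = 1 / (1 + [H⁺]/K1 + K2/[H⁺]) = 1 / (1 + 10^-1.78 + 10^-1.29)
   = 1 / (1 + 0.016596 + 0.051286) = 1/1.0679 = 0.9364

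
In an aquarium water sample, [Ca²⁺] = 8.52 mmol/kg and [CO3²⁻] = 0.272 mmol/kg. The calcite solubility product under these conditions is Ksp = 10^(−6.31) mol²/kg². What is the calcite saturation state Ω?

Ω = 4.73

Ksp = 10^(−6.31) = 4.898×10^-7
Ω = [Ca²⁺][CO3²⁻]/Ksp = (8.52×10^-3)(0.272×10^-3) / 4.898×10^-7 = 4.73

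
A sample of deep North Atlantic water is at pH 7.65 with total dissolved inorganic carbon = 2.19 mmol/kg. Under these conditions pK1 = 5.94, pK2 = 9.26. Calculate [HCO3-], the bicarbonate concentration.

α₁ = 1 / (1 + [H⁺]/K1 + K2/[H⁺]) = 1 / (1 + 10^-1.71 + 10^-1.61)
   = 1 / (1 + 0.019498 + 0.024547) = 1/1.0440 = 0.9578
[HCO3⁻] = α₁ × DIC = 0.9578 × 2.19 = 2.10 mmol/kg

[HCO3⁻] = 2.10 mmol/kg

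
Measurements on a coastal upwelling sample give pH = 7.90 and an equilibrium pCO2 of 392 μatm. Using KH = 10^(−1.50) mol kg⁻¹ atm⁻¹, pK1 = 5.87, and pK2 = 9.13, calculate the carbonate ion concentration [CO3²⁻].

[CO2*] = KH · pCO2 = 10^(−1.50) × 392×10^-6 = 1.240×10^-5 mol/kg
α₀ = 1/(1 + K1/[H⁺] + K1K2/[H⁺]²) = 1/(1 + 10^+2.03 + 10^+0.80) = 0.008737
DIC = [CO2*]/α₀ = 1.240×10^-5 / 0.008737 = 1.419 mmol/kg
[CO3²⁻] = α₂·DIC; α₂ = 0.05512, so [CO3²⁻] = 0.05512 × 1.419 = 0.0782 mmol/kg

[CO3²⁻] = 0.0782 mmol/kg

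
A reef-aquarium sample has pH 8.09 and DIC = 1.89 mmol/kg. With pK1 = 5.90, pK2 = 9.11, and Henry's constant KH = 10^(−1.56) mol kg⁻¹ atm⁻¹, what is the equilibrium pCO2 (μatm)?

pCO2 = 402 μatm

α₀ = 1 / (1 + K1/[H⁺] + K1K2/[H⁺]²) = 1 / (1 + 10^+2.19 + 10^+1.17)
   = 1 / (1 + 154.88 + 14.791) = 1/170.67 = 0.005859
[CO2*] = α₀ × DIC = 0.005859 × 1.89 = 0.01107 mmol/kg = 11.07 μmol/kg
pCO2 = [CO2*]/KH = 1.107×10^-5 / 2.754×10^-2 = 402 μatm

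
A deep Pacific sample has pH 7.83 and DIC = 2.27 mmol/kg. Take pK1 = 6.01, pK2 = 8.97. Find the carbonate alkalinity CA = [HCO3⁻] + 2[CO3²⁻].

CA = 2.39 mmol/kg

CA = [HCO3⁻] + 2[CO3²⁻] = (α₁ + 2α₂)·DIC
At pH 7.83: [H⁺]/K1 = 10^-1.82 = 0.015136, K2/[H⁺] = 10^-1.14 = 0.072444
α₁ = 1/(1 + 0.015136 + 0.072444) = 1/1.0876 = 0.9195; α₂ = α₁·K2/[H⁺] = 0.06661
α₁ + 2α₂ = 1.0527
CA = 1.0527 × 2.27 = 2.39 mmol/kg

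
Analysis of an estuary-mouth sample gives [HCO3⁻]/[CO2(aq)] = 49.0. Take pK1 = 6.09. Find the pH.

pH = 7.78

From K1 = [H⁺][HCO3⁻]/[CO2(aq)]:  pH = pK1 + log₁₀([HCO3⁻]/[CO2(aq)])
log₁₀(49.0) = +1.690
pH = 6.09 + (+1.690) = 7.78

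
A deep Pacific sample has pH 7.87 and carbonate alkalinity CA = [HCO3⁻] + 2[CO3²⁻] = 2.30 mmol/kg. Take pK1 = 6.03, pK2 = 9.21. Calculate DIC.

DIC = 2.23 mmol/kg

CA = [HCO3⁻] + 2[CO3²⁻] = (α₁ + 2α₂)·DIC
At pH 7.87: [H⁺]/K1 = 10^-1.84 = 0.014454, K2/[H⁺] = 10^-1.34 = 0.045709
α₁ = 1/(1 + 0.014454 + 0.045709) = 1/1.0602 = 0.9433; α₂ = α₁·K2/[H⁺] = 0.04311
α₁ + 2α₂ = 1.0295
DIC = CA / (α₁ + 2α₂) = 2.30 / 1.0295 = 2.23 mmol/kg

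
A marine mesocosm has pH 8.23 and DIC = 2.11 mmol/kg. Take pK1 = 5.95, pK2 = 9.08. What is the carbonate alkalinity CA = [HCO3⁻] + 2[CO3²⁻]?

CA = 2.36 mmol/kg

CA = [HCO3⁻] + 2[CO3²⁻] = (α₁ + 2α₂)·DIC
At pH 8.23: [H⁺]/K1 = 10^-2.28 = 0.0052481, K2/[H⁺] = 10^-0.85 = 0.14125
α₁ = 1/(1 + 0.0052481 + 0.14125) = 1/1.1465 = 0.8722; α₂ = α₁·K2/[H⁺] = 0.1232
α₁ + 2α₂ = 1.1186
CA = 1.1186 × 2.11 = 2.36 mmol/kg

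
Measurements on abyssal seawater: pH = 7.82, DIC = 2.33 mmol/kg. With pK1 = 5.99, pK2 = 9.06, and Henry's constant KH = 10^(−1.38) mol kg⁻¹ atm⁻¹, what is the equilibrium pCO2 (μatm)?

pCO2 = 771 μatm

α₀ = 1 / (1 + K1/[H⁺] + K1K2/[H⁺]²) = 1 / (1 + 10^+1.83 + 10^+0.59)
   = 1 / (1 + 67.608 + 3.8905) = 1/72.499 = 0.01379
[CO2*] = α₀ × DIC = 0.01379 × 2.33 = 0.03214 mmol/kg
pCO2 = [CO2*]/KH = 3.214×10^-5 / 4.169×10^-2 = 771 μatm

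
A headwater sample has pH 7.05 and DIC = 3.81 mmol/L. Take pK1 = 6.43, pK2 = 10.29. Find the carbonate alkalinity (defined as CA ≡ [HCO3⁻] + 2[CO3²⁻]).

CA = [HCO3⁻] + 2[CO3²⁻] = (α₁ + 2α₂)·DIC
At pH 7.05: [H⁺]/K1 = 10^-0.62 = 0.23988, K2/[H⁺] = 10^-3.24 = 0.00057544
α₁ = 1/(1 + 0.23988 + 0.00057544) = 1/1.2405 = 0.8062; α₂ = α₁·K2/[H⁺] = 0.0004639
α₁ + 2α₂ = 0.8071
CA = 0.8071 × 3.81 = 3.07 mmol/L

CA = 3.07 mmol/L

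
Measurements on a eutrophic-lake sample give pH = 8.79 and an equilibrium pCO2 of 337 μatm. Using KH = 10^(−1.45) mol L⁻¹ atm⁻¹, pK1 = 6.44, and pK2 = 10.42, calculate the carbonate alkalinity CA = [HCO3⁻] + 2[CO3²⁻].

[CO2*] = KH · pCO2 = 10^(−1.45) × 337×10^-6 = 1.196×10^-5 mol/L
α₀ = 1/(1 + K1/[H⁺] + K1K2/[H⁺]²) = 1/(1 + 10^+2.35 + 10^+0.72) = 0.004346
DIC = [CO2*]/α₀ = 1.196×10^-5 / 0.004346 = 2.752 mmol/L
CA = (α₁ + 2α₂)·DIC = (0.9728 + 2×0.02281) × 2.752 = 2.80 mmol/L

CA = 2.80 mmol/L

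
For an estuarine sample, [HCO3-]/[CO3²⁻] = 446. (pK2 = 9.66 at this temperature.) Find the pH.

From K2 = [H⁺][CO3²⁻]/[HCO3-]:  pH = pK2 − log₁₀([HCO3-]/[CO3²⁻])
log₁₀(446) = +2.649
pH = 9.66 − (+2.649) = 7.01

pH = 7.01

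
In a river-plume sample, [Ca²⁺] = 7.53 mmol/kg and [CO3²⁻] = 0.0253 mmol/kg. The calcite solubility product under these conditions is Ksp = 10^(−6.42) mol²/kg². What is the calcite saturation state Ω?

Ksp = 10^(−6.42) = 3.802×10^-7
Ω = [Ca²⁺][CO3²⁻]/Ksp = (7.53×10^-3)(0.0253×10^-3) / 3.802×10^-7 = 0.501

Ω = 0.501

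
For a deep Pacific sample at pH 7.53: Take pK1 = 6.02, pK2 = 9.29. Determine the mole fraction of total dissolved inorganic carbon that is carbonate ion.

α₂ = 0.0166

α₂ = 1 / (1 + [H⁺]/K2 + [H⁺]²/(K1K2)) = 1 / (1 + 10^+1.76 + 10^+0.25)
   = 1 / (1 + 57.544 + 1.7783) = 1/60.322 = 0.01658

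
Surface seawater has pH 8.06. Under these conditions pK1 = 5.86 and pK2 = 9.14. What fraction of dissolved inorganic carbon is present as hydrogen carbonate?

α₁ = 1 / (1 + [H⁺]/K1 + K2/[H⁺]) = 1 / (1 + 10^-2.20 + 10^-1.08)
   = 1 / (1 + 0.0063096 + 0.083176) = 1/1.0895 = 0.9179

α₁ = 0.918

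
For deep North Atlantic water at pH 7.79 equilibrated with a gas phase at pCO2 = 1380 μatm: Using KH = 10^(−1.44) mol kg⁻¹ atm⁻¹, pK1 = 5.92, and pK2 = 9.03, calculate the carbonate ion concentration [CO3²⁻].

[CO2*] = KH · pCO2 = 10^(−1.44) × 1380×10^-6 = 5.010×10^-5 mol/kg
α₀ = 1/(1 + K1/[H⁺] + K1K2/[H⁺]²) = 1/(1 + 10^+1.87 + 10^+0.63) = 0.01259
DIC = [CO2*]/α₀ = 5.010×10^-5 / 0.01259 = 3.978 mmol/kg
[CO3²⁻] = α₂·DIC; α₂ = 0.05373, so [CO3²⁻] = 0.05373 × 3.978 = 0.214 mmol/kg

[CO3²⁻] = 0.214 mmol/kg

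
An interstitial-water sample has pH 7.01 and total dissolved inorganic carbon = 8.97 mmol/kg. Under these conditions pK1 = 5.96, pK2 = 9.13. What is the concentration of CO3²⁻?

[CO3²⁻] = 0.0620 mmol/kg

α₂ = 1 / (1 + [H⁺]/K2 + [H⁺]²/(K1K2)) = 1 / (1 + 10^+2.12 + 10^+1.07)
   = 1 / (1 + 131.83 + 11.749) = 1/144.57 = 0.006917
[CO3²⁻] = α₂ × DIC = 0.006917 × 8.97 = 0.0620 mmol/kg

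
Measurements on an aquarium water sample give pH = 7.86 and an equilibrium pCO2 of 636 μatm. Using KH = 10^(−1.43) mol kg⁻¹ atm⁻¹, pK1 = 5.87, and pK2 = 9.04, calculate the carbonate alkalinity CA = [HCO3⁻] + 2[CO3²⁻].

CA = 2.61 mmol/kg

[CO2*] = KH · pCO2 = 10^(−1.43) × 636×10^-6 = 2.363×10^-5 mol/kg
α₀ = 1/(1 + K1/[H⁺] + K1K2/[H⁺]²) = 1/(1 + 10^+1.99 + 10^+0.81) = 0.009507
DIC = [CO2*]/α₀ = 2.363×10^-5 / 0.009507 = 2.485 mmol/kg
CA = (α₁ + 2α₂)·DIC = (0.9291 + 2×0.06139) × 2.485 = 2.61 mmol/kg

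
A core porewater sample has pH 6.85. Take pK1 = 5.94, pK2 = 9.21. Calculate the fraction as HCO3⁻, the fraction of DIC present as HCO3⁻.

α₁ = 1 / (1 + [H⁺]/K1 + K2/[H⁺]) = 1 / (1 + 10^-0.91 + 10^-2.36)
   = 1 / (1 + 0.12303 + 0.0043652) = 1/1.1274 = 0.8870

α₁ = 0.887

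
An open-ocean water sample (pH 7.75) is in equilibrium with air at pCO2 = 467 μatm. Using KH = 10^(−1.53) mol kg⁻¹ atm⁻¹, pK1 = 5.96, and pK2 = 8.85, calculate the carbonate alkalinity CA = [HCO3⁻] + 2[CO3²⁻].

CA = 0.985 mmol/kg

[CO2*] = KH · pCO2 = 10^(−1.53) × 467×10^-6 = 1.378×10^-5 mol/kg
α₀ = 1/(1 + K1/[H⁺] + K1K2/[H⁺]²) = 1/(1 + 10^+1.79 + 10^+0.69) = 0.01480
DIC = [CO2*]/α₀ = 1.378×10^-5 / 0.01480 = 0.9311 mmol/kg
CA = (α₁ + 2α₂)·DIC = (0.9127 + 2×0.07250) × 0.9311 = 0.985 mmol/kg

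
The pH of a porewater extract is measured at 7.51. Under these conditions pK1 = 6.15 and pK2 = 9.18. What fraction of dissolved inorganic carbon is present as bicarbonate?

α₁ = 1 / (1 + [H⁺]/K1 + K2/[H⁺]) = 1 / (1 + 10^-1.36 + 10^-1.67)
   = 1 / (1 + 0.043652 + 0.021380) = 1/1.0650 = 0.9389

α₁ = 0.939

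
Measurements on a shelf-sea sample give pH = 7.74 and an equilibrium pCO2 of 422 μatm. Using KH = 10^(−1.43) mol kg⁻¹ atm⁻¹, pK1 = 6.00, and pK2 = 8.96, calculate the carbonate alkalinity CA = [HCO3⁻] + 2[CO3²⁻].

CA = 0.965 mmol/kg

[CO2*] = KH · pCO2 = 10^(−1.43) × 422×10^-6 = 1.568×10^-5 mol/kg
α₀ = 1/(1 + K1/[H⁺] + K1K2/[H⁺]²) = 1/(1 + 10^+1.74 + 10^+0.52) = 0.01687
DIC = [CO2*]/α₀ = 1.568×10^-5 / 0.01687 = 0.9292 mmol/kg
CA = (α₁ + 2α₂)·DIC = (0.9273 + 2×0.05587) × 0.9292 = 0.965 mmol/kg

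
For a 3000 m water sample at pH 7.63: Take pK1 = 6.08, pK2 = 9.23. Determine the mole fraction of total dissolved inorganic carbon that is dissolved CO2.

α₀ = 0.0268

α₀ = 1 / (1 + K1/[H⁺] + K1K2/[H⁺]²) = 1 / (1 + 10^+1.55 + 10^-0.05)
   = 1 / (1 + 35.481 + 0.89125) = 1/37.373 = 0.02676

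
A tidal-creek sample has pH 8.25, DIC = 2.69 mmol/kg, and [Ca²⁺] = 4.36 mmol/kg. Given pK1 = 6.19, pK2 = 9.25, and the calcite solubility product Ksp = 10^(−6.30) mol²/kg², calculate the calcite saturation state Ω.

Ω = 2.11

α₂ = 1 / (1 + [H⁺]/K2 + [H⁺]²/(K1K2)) = 1 / (1 + 10^+1.00 + 10^-1.06)
   = 1 / (1 + 10.000 + 0.087096) = 1/11.087 = 0.09019
[CO3²⁻] = α₂ × DIC = 0.09019 × 2.69 = 0.2426 mmol/kg
Ksp = 10^(−6.30) = 5.012×10^-7
Ω = [Ca²⁺][CO3²⁻]/Ksp = (4.36×10^-3)(2.426×10^-4) / 5.012×10^-7 = 2.11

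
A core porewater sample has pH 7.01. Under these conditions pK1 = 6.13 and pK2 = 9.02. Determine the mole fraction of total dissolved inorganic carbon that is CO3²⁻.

α₂ = 1 / (1 + [H⁺]/K2 + [H⁺]²/(K1K2)) = 1 / (1 + 10^+2.01 + 10^+1.13)
   = 1 / (1 + 102.33 + 13.490) = 1/116.82 = 0.008560

α₂ = 0.00856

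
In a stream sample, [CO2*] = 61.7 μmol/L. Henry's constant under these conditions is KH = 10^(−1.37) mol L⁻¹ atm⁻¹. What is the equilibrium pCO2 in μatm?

pCO2 = 1450 μatm

KH = 10^(−1.37) = 4.266×10^-2 mol L⁻¹ atm⁻¹
pCO2 = [CO2*]/KH = 61.7×10^-6 / 4.266×10^-2 = 1.45×10^-3 atm = 1450 μatm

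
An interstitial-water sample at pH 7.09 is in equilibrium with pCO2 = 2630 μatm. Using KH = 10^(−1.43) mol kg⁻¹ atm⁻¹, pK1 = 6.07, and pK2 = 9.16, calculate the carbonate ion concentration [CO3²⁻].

[CO3²⁻] = 8.71 μmol/kg

[CO2*] = KH · pCO2 = 10^(−1.43) × 2630×10^-6 = 9.771×10^-5 mol/kg
α₀ = 1/(1 + K1/[H⁺] + K1K2/[H⁺]²) = 1/(1 + 10^+1.02 + 10^-1.05) = 0.08650
DIC = [CO2*]/α₀ = 9.771×10^-5 / 0.08650 = 1.130 mmol/kg
[CO3²⁻] = α₂·DIC; α₂ = 0.007710, so [CO3²⁻] = 0.007710 × 1.130 = 0.00871 mmol/kg = 8.71 μmol/kg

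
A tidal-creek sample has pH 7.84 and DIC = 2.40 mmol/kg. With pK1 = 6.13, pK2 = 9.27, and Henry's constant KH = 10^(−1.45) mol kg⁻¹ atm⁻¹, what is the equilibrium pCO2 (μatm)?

α₀ = 1 / (1 + K1/[H⁺] + K1K2/[H⁺]²) = 1 / (1 + 10^+1.71 + 10^+0.28)
   = 1 / (1 + 51.286 + 1.9055) = 1/54.192 = 0.01845
[CO2*] = α₀ × DIC = 0.01845 × 2.40 = 0.04429 mmol/kg
pCO2 = [CO2*]/KH = 4.429×10^-5 / 3.548×10^-2 = 1250 μatm

pCO2 = 1250 μatm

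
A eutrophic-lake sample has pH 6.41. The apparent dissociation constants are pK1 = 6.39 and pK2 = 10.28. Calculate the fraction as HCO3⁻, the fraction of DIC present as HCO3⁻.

α₁ = 1 / (1 + [H⁺]/K1 + K2/[H⁺]) = 1 / (1 + 10^-0.02 + 10^-3.87)
   = 1 / (1 + 0.95499 + 0.00013490) = 1/1.9551 = 0.5115

α₁ = 0.511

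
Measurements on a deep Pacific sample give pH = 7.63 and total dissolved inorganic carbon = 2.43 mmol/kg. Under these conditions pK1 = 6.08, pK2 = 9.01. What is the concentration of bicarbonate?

[HCO3⁻] = 2.27 mmol/kg

α₁ = 1 / (1 + [H⁺]/K1 + K2/[H⁺]) = 1 / (1 + 10^-1.55 + 10^-1.38)
   = 1 / (1 + 0.028184 + 0.041687) = 1/1.0699 = 0.9347
[HCO3⁻] = α₁ × DIC = 0.9347 × 2.43 = 2.27 mmol/kg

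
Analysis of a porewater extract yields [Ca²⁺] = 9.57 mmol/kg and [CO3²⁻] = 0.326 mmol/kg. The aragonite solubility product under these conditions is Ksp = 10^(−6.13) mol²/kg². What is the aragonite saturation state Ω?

Ksp = 10^(−6.13) = 7.413×10^-7
Ω = [Ca²⁺][CO3²⁻]/Ksp = (9.57×10^-3)(0.326×10^-3) / 7.413×10^-7 = 4.21

Ω = 4.21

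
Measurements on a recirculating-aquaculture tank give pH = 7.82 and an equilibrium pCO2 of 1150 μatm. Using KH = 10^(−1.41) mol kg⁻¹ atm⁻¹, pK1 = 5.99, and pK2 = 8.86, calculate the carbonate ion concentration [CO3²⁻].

[CO2*] = KH · pCO2 = 10^(−1.41) × 1150×10^-6 = 4.474×10^-5 mol/kg
α₀ = 1/(1 + K1/[H⁺] + K1K2/[H⁺]²) = 1/(1 + 10^+1.83 + 10^+0.79) = 0.01337
DIC = [CO2*]/α₀ = 4.474×10^-5 / 0.01337 = 3.345 mmol/kg
[CO3²⁻] = α₂·DIC; α₂ = 0.08246, so [CO3²⁻] = 0.08246 × 3.345 = 0.276 mmol/kg

[CO3²⁻] = 0.276 mmol/kg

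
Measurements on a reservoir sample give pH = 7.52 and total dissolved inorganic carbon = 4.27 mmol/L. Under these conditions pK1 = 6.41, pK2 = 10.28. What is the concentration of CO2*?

[CO2*] = 0.307 mmol/L

α₀ = 1 / (1 + K1/[H⁺] + K1K2/[H⁺]²) = 1 / (1 + 10^+1.11 + 10^-1.65)
   = 1 / (1 + 12.882 + 0.022387) = 1/13.905 = 0.07192
[CO2*] = α₀ × DIC = 0.07192 × 4.27 = 0.307 mmol/L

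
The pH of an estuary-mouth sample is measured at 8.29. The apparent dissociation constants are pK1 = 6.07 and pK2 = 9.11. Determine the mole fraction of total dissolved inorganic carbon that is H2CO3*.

α₀ = 1 / (1 + K1/[H⁺] + K1K2/[H⁺]²) = 1 / (1 + 10^+2.22 + 10^+1.40)
   = 1 / (1 + 165.96 + 25.119) = 1/192.08 = 0.005206

α₀ = 0.00521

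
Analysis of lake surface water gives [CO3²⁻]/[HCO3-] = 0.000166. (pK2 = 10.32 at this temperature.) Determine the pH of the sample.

From K2 = [H⁺][CO3²⁻]/[HCO3-]:  pH = pK2 + log₁₀([CO3²⁻]/[HCO3-])
log₁₀(0.000166) = -3.780
pH = 10.32 + (-3.780) = 6.54

pH = 6.54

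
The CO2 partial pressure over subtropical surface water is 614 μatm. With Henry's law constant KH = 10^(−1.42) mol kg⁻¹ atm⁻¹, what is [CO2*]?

KH = 10^(−1.42) = 3.802×10^-2 mol kg⁻¹ atm⁻¹
[CO2*] = KH · pCO2 = 3.802×10^-2 × 614×10^-6 atm = 2.33×10^-5 mol/kg

[CO2*] = 23.3 μmol/kg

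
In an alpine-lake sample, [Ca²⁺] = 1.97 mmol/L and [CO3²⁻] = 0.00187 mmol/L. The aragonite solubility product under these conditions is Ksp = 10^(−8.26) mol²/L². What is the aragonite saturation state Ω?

Ω = 0.670

Ksp = 10^(−8.26) = 5.495×10^-9
Ω = [Ca²⁺][CO3²⁻]/Ksp = (1.97×10^-3)(0.00187×10^-3) / 5.495×10^-9 = 0.670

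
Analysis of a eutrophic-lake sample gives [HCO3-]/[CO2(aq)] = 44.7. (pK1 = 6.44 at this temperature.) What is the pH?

pH = 8.09

From K1 = [H⁺][HCO3-]/[CO2(aq)]:  pH = pK1 + log₁₀([HCO3-]/[CO2(aq)])
log₁₀(44.7) = +1.650
pH = 6.44 + (+1.650) = 8.09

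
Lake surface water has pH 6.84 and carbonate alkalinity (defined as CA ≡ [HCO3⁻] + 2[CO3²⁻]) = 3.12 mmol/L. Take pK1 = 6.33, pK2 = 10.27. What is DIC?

DIC = 4.08 mmol/L

CA = [HCO3⁻] + 2[CO3²⁻] = (α₁ + 2α₂)·DIC
At pH 6.84: [H⁺]/K1 = 10^-0.51 = 0.30903, K2/[H⁺] = 10^-3.43 = 0.00037154
α₁ = 1/(1 + 0.30903 + 0.00037154) = 1/1.3094 = 0.7637; α₂ = α₁·K2/[H⁺] = 0.0002837
α₁ + 2α₂ = 0.7643
DIC = CA / (α₁ + 2α₂) = 3.12 / 0.7643 = 4.08 mmol/L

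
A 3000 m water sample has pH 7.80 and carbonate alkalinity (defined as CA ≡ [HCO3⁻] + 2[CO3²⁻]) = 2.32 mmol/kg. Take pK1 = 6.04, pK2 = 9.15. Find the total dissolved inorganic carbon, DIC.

DIC = 2.26 mmol/kg

CA = [HCO3⁻] + 2[CO3²⁻] = (α₁ + 2α₂)·DIC
At pH 7.80: [H⁺]/K1 = 10^-1.76 = 0.017378, K2/[H⁺] = 10^-1.35 = 0.044668
α₁ = 1/(1 + 0.017378 + 0.044668) = 1/1.0620 = 0.9416; α₂ = α₁·K2/[H⁺] = 0.04206
α₁ + 2α₂ = 1.0257
DIC = CA / (α₁ + 2α₂) = 2.32 / 1.0257 = 2.26 mmol/kg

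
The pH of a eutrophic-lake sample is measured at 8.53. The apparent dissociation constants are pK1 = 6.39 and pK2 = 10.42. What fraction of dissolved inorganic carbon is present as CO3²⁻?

α₂ = 1 / (1 + [H⁺]/K2 + [H⁺]²/(K1K2)) = 1 / (1 + 10^+1.89 + 10^-0.25)
   = 1 / (1 + 77.625 + 0.56234) = 1/79.187 = 0.01263

α₂ = 0.0126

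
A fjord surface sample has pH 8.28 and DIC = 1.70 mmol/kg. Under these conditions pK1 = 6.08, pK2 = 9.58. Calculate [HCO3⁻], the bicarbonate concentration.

α₁ = 1 / (1 + [H⁺]/K1 + K2/[H⁺]) = 1 / (1 + 10^-2.20 + 10^-1.30)
   = 1 / (1 + 0.0063096 + 0.050119) = 1/1.0564 = 0.9466
[HCO3⁻] = α₁ × DIC = 0.9466 × 1.70 = 1.61 mmol/kg

[HCO3⁻] = 1.61 mmol/kg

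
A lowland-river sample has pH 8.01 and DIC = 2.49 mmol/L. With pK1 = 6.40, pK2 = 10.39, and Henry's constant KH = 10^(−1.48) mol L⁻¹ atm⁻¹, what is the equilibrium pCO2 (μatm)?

α₀ = 1 / (1 + K1/[H⁺] + K1K2/[H⁺]²) = 1 / (1 + 10^+1.61 + 10^-0.77)
   = 1 / (1 + 40.738 + 0.16982) = 1/41.908 = 0.02386
[CO2*] = α₀ × DIC = 0.02386 × 2.49 = 0.05942 mmol/L
pCO2 = [CO2*]/KH = 5.942×10^-5 / 3.311×10^-2 = 1790 μatm

pCO2 = 1790 μatm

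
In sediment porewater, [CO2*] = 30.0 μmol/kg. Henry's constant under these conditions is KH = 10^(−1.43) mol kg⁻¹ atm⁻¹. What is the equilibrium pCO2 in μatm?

KH = 10^(−1.43) = 3.715×10^-2 mol kg⁻¹ atm⁻¹
pCO2 = [CO2*]/KH = 30.0×10^-6 / 3.715×10^-2 = 8.07×10^-4 atm = 807 μatm

pCO2 = 807 μatm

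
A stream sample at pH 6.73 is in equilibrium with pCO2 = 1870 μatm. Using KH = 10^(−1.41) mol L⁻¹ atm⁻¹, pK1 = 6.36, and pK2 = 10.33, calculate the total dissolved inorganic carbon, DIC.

[CO2*] = KH · pCO2 = 10^(−1.41) × 1870×10^-6 = 7.275×10^-5 mol/L
α₀ = 1/(1 + K1/[H⁺] + K1K2/[H⁺]²) = 1/(1 + 10^+0.37 + 10^-3.23) = 0.2990
DIC = [CO2*]/α₀ = 7.275×10^-5 / 0.2990 = 0.243 mmol/L

DIC = 0.243 mmol/L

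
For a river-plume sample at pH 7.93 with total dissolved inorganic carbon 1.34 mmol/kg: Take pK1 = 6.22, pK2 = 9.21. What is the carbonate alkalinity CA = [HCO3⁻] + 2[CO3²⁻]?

CA = [HCO3⁻] + 2[CO3²⁻] = (α₁ + 2α₂)·DIC
At pH 7.93: [H⁺]/K1 = 10^-1.71 = 0.019498, K2/[H⁺] = 10^-1.28 = 0.052481
α₁ = 1/(1 + 0.019498 + 0.052481) = 1/1.0720 = 0.9329; α₂ = α₁·K2/[H⁺] = 0.04896
α₁ + 2α₂ = 1.0308
CA = 1.0308 × 1.34 = 1.38 mmol/kg

CA = 1.38 mmol/kg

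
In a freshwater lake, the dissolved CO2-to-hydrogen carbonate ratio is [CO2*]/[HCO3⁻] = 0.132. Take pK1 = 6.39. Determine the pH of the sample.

pH = 7.27

From K1 = [H⁺][HCO3⁻]/[CO2*]:  pH = pK1 − log₁₀([CO2*]/[HCO3⁻])
log₁₀(0.132) = -0.879
pH = 6.39 − (-0.879) = 7.27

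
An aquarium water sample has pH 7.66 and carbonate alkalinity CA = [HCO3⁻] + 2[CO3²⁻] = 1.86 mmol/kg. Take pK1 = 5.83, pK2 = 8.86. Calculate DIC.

DIC = 1.78 mmol/kg

CA = [HCO3⁻] + 2[CO3²⁻] = (α₁ + 2α₂)·DIC
At pH 7.66: [H⁺]/K1 = 10^-1.83 = 0.014791, K2/[H⁺] = 10^-1.20 = 0.063096
α₁ = 1/(1 + 0.014791 + 0.063096) = 1/1.0779 = 0.9277; α₂ = α₁·K2/[H⁺] = 0.05854
α₁ + 2α₂ = 1.0448
DIC = CA / (α₁ + 2α₂) = 1.86 / 1.0448 = 1.78 mmol/kg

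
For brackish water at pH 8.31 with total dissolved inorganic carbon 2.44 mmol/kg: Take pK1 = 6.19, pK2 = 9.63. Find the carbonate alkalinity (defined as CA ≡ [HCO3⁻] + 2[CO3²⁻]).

CA = [HCO3⁻] + 2[CO3²⁻] = (α₁ + 2α₂)·DIC
At pH 8.31: [H⁺]/K1 = 10^-2.12 = 0.0075858, K2/[H⁺] = 10^-1.32 = 0.047863
α₁ = 1/(1 + 0.0075858 + 0.047863) = 1/1.0554 = 0.9475; α₂ = α₁·K2/[H⁺] = 0.04535
α₁ + 2α₂ = 1.0382
CA = 1.0382 × 2.44 = 2.53 mmol/kg

CA = 2.53 mmol/kg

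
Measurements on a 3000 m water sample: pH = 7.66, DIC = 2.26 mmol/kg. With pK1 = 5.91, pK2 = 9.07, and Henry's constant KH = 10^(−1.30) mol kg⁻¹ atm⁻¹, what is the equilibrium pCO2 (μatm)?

α₀ = 1 / (1 + K1/[H⁺] + K1K2/[H⁺]²) = 1 / (1 + 10^+1.75 + 10^+0.34)
   = 1 / (1 + 56.234 + 2.1878) = 1/59.422 = 0.01683
[CO2*] = α₀ × DIC = 0.01683 × 2.26 = 0.03803 mmol/kg
pCO2 = [CO2*]/KH = 3.803×10^-5 / 5.012×10^-2 = 759 μatm

pCO2 = 759 μatm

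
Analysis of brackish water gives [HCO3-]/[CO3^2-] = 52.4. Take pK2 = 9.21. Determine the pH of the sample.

From K2 = [H⁺][CO3^2-]/[HCO3-]:  pH = pK2 − log₁₀([HCO3-]/[CO3^2-])
log₁₀(52.4) = +1.719
pH = 9.21 − (+1.719) = 7.49

pH = 7.49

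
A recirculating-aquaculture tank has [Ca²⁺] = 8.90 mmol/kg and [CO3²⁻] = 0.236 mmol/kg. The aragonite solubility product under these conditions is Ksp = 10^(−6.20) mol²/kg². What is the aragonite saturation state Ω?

Ω = 3.33

Ksp = 10^(−6.20) = 6.310×10^-7
Ω = [Ca²⁺][CO3²⁻]/Ksp = (8.90×10^-3)(0.236×10^-3) / 6.310×10^-7 = 3.33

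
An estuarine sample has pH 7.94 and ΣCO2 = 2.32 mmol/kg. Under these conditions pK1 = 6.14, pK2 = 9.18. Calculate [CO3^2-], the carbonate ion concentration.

α₂ = 1 / (1 + [H⁺]/K2 + [H⁺]²/(K1K2)) = 1 / (1 + 10^+1.24 + 10^-0.56)
   = 1 / (1 + 17.378 + 0.27542) = 1/18.653 = 0.05361
[CO3²⁻] = α₂ × DIC = 0.05361 × 2.32 = 0.124 mmol/kg

[CO3²⁻] = 0.124 mmol/kg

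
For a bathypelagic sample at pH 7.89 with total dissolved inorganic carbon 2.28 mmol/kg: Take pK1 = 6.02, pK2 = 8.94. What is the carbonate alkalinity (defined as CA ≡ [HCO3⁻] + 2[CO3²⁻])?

CA = [HCO3⁻] + 2[CO3²⁻] = (α₁ + 2α₂)·DIC
At pH 7.89: [H⁺]/K1 = 10^-1.87 = 0.013490, K2/[H⁺] = 10^-1.05 = 0.089125
α₁ = 1/(1 + 0.013490 + 0.089125) = 1/1.1026 = 0.9069; α₂ = α₁·K2/[H⁺] = 0.08083
α₁ + 2α₂ = 1.0686
CA = 1.0686 × 2.28 = 2.44 mmol/kg

CA = 2.44 mmol/kg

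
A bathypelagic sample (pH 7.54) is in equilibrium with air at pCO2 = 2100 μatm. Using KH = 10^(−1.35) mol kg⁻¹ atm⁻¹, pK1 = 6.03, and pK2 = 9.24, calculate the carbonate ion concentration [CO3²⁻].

[CO2*] = KH · pCO2 = 10^(−1.35) × 2100×10^-6 = 9.380×10^-5 mol/kg
α₀ = 1/(1 + K1/[H⁺] + K1K2/[H⁺]²) = 1/(1 + 10^+1.51 + 10^-0.19) = 0.02941
DIC = [CO2*]/α₀ = 9.380×10^-5 / 0.02941 = 3.190 mmol/kg
[CO3²⁻] = α₂·DIC; α₂ = 0.01899, so [CO3²⁻] = 0.01899 × 3.190 = 0.0606 mmol/kg

[CO3²⁻] = 0.0606 mmol/kg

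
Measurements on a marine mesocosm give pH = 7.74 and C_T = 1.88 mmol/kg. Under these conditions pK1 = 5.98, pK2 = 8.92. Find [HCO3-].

[HCO3⁻] = 1.74 mmol/kg

α₁ = 1 / (1 + [H⁺]/K1 + K2/[H⁺]) = 1 / (1 + 10^-1.76 + 10^-1.18)
   = 1 / (1 + 0.017378 + 0.066069) = 1/1.0834 = 0.9230
[HCO3⁻] = α₁ × DIC = 0.9230 × 1.88 = 1.74 mmol/kg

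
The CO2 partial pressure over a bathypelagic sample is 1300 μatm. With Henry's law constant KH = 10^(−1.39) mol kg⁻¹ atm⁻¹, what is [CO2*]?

[CO2*] = 53.0 μmol/kg

KH = 10^(−1.39) = 4.074×10^-2 mol kg⁻¹ atm⁻¹
[CO2*] = KH · pCO2 = 4.074×10^-2 × 1300×10^-6 atm = 5.30×10^-5 mol/kg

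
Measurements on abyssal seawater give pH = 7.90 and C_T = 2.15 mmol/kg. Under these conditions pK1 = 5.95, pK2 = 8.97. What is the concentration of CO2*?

[CO2*] = 0.0220 mmol/kg

α₀ = 1 / (1 + K1/[H⁺] + K1K2/[H⁺]²) = 1 / (1 + 10^+1.95 + 10^+0.88)
   = 1 / (1 + 89.125 + 7.5858) = 1/97.711 = 0.01023
[CO2*] = α₀ × DIC = 0.01023 × 2.15 = 0.0220 mmol/kg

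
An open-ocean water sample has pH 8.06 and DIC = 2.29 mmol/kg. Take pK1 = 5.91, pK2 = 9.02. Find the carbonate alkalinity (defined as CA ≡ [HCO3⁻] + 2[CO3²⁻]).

CA = [HCO3⁻] + 2[CO3²⁻] = (α₁ + 2α₂)·DIC
At pH 8.06: [H⁺]/K1 = 10^-2.15 = 0.0070795, K2/[H⁺] = 10^-0.96 = 0.10965
α₁ = 1/(1 + 0.0070795 + 0.10965) = 1/1.1167 = 0.8955; α₂ = α₁·K2/[H⁺] = 0.09819
α₁ + 2α₂ = 1.0918
CA = 1.0918 × 2.29 = 2.50 mmol/kg

CA = 2.50 mmol/kg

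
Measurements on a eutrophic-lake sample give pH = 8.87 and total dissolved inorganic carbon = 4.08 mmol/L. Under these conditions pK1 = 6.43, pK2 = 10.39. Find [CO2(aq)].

[CO2*] = 14.3 μmol/L

α₀ = 1 / (1 + K1/[H⁺] + K1K2/[H⁺]²) = 1 / (1 + 10^+2.44 + 10^+0.92)
   = 1 / (1 + 275.42 + 8.3176) = 1/284.74 = 0.003512
[CO2*] = α₀ × DIC = 0.003512 × 4.08 = 0.0143 mmol/L = 14.3 μmol/L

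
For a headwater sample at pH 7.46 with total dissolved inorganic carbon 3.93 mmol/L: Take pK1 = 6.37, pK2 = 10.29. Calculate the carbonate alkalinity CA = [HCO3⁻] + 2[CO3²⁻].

CA = [HCO3⁻] + 2[CO3²⁻] = (α₁ + 2α₂)·DIC
At pH 7.46: [H⁺]/K1 = 10^-1.09 = 0.081283, K2/[H⁺] = 10^-2.83 = 0.0014791
α₁ = 1/(1 + 0.081283 + 0.0014791) = 1/1.0828 = 0.9236; α₂ = α₁·K2/[H⁺] = 0.001366
α₁ + 2α₂ = 0.9263
CA = 0.9263 × 3.93 = 3.64 mmol/L

CA = 3.64 mmol/L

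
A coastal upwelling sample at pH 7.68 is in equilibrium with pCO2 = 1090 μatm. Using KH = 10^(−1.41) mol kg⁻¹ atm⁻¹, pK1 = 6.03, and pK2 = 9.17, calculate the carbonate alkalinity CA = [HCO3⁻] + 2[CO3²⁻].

CA = 2.02 mmol/kg

[CO2*] = KH · pCO2 = 10^(−1.41) × 1090×10^-6 = 4.241×10^-5 mol/kg
α₀ = 1/(1 + K1/[H⁺] + K1K2/[H⁺]²) = 1/(1 + 10^+1.65 + 10^+0.16) = 0.02123
DIC = [CO2*]/α₀ = 4.241×10^-5 / 0.02123 = 1.998 mmol/kg
CA = (α₁ + 2α₂)·DIC = (0.9481 + 2×0.03068) × 1.998 = 2.02 mmol/kg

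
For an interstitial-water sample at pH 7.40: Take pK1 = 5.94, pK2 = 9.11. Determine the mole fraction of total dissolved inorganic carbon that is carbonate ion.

α₂ = 0.0185

α₂ = 1 / (1 + [H⁺]/K2 + [H⁺]²/(K1K2)) = 1 / (1 + 10^+1.71 + 10^+0.25)
   = 1 / (1 + 51.286 + 1.7783) = 1/54.064 = 0.01850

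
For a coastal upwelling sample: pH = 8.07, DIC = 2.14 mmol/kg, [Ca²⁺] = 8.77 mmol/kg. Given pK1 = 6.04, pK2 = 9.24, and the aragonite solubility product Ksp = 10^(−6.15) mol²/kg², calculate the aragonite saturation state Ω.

Ω = 1.66

α₂ = 1 / (1 + [H⁺]/K2 + [H⁺]²/(K1K2)) = 1 / (1 + 10^+1.17 + 10^-0.86)
   = 1 / (1 + 14.791 + 0.13804) = 1/15.929 = 0.06278
[CO3²⁻] = α₂ × DIC = 0.06278 × 2.14 = 0.1343 mmol/kg
Ksp = 10^(−6.15) = 7.079×10^-7
Ω = [Ca²⁺][CO3²⁻]/Ksp = (8.77×10^-3)(1.343×10^-4) / 7.079×10^-7 = 1.66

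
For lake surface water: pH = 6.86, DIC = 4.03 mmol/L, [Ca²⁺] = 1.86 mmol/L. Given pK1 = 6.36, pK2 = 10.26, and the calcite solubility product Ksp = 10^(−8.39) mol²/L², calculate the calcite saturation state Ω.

Ω = 0.556

α₂ = 1 / (1 + [H⁺]/K2 + [H⁺]²/(K1K2)) = 1 / (1 + 10^+3.40 + 10^+2.90)
   = 1 / (1 + 2511.9 + 794.33) = 1/3307.2 = 0.0003024
[CO3²⁻] = α₂ × DIC = 0.0003024 × 4.03 = 0.001219 mmol/L = 1.219 μmol/L
Ksp = 10^(−8.39) = 4.074×10^-9
Ω = [Ca²⁺][CO3²⁻]/Ksp = (1.86×10^-3)(1.219×10^-6) / 4.074×10^-9 = 0.556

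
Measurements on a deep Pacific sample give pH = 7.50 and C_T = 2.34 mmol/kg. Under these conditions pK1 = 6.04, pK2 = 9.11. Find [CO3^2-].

[CO3²⁻] = 0.0542 mmol/kg

α₂ = 1 / (1 + [H⁺]/K2 + [H⁺]²/(K1K2)) = 1 / (1 + 10^+1.61 + 10^+0.15)
   = 1 / (1 + 40.738 + 1.4125) = 1/43.151 = 0.02317
[CO3²⁻] = α₂ × DIC = 0.02317 × 2.34 = 0.0542 mmol/kg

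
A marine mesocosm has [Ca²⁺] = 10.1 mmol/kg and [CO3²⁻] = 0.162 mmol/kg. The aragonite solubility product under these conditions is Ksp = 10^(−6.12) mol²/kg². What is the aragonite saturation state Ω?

Ω = 2.16

Ksp = 10^(−6.12) = 7.586×10^-7
Ω = [Ca²⁺][CO3²⁻]/Ksp = (10.1×10^-3)(0.162×10^-3) / 7.586×10^-7 = 2.16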